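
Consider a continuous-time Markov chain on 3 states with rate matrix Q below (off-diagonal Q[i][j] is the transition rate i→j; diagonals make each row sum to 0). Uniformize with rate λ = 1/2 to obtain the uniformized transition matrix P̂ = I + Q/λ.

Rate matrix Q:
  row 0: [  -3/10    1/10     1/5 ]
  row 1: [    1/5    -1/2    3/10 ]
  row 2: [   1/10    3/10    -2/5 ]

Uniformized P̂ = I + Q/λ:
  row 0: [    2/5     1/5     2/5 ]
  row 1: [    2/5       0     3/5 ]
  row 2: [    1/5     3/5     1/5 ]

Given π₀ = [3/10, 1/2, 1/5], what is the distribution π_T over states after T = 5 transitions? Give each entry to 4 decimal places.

t=0: π = [0.3000, 0.5000, 0.2000]
t=1: π = [0.3600, 0.1800, 0.4600]
t=2: π = [0.3080, 0.3480, 0.3440]
t=3: π = [0.3312, 0.2680, 0.4008]
t=4: π = [0.3198, 0.3067, 0.3734]
t=5: π = [0.3253, 0.2880, 0.3867]

π = [0.3253, 0.2880, 0.3867]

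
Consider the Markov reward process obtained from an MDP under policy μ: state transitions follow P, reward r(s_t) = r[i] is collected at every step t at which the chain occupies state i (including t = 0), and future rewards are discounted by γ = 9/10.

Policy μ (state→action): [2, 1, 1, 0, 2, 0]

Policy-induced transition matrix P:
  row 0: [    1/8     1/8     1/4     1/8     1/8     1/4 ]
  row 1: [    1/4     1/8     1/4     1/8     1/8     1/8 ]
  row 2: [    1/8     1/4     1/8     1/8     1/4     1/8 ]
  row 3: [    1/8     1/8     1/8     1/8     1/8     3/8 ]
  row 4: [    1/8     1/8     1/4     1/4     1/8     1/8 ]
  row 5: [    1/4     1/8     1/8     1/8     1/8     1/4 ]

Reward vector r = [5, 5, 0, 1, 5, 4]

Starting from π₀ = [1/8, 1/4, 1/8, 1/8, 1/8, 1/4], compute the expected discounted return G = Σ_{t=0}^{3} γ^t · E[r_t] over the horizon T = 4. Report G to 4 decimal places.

t=0: π = [0.1250, 0.2500, 0.1250, 0.1250, 0.1250, 0.2500], E[r] = 3.6250, γ^t·E[r] = 3.625000, running G = 3.625000
t=1: π = [0.1875, 0.1406, 0.1875, 0.1406, 0.1406, 0.2031], E[r] = 3.2969, γ^t·E[r] = 2.967188, running G = 6.592188
t=2: π = [0.1680, 0.1484, 0.1836, 0.1426, 0.1484, 0.2090], E[r] = 3.3027, γ^t·E[r] = 2.675215, running G = 9.267402
t=3: π = [0.1697, 0.1479, 0.1831, 0.1436, 0.1479, 0.2078], E[r] = 3.3025, γ^t·E[r] = 2.407515, running G = 11.674918

G = 11.6749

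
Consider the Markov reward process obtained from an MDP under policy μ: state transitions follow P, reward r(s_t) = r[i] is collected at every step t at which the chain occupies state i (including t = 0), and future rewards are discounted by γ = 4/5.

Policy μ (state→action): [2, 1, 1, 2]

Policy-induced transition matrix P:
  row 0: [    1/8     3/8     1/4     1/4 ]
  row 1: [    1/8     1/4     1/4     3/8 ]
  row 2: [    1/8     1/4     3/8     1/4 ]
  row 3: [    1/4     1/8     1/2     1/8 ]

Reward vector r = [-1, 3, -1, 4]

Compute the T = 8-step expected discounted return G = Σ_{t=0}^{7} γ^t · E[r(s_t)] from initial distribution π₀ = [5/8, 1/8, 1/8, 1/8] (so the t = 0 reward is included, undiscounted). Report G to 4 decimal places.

G = 4.1704

t=0: π = [0.6250, 0.1250, 0.1250, 0.1250], E[r] = 0.1250, γ^t·E[r] = 0.125000, running G = 0.125000
t=1: π = [0.1406, 0.3125, 0.2969, 0.2500], E[r] = 1.5000, γ^t·E[r] = 1.200000, running G = 1.325000
t=2: π = [0.1563, 0.2363, 0.3496, 0.2578], E[r] = 1.2344, γ^t·E[r] = 0.790000, running G = 2.115000
t=3: π = [0.1572, 0.2373, 0.3582, 0.2473], E[r] = 1.1858, γ^t·E[r] = 0.607125, running G = 2.722125
t=4: π = [0.1559, 0.2387, 0.3566, 0.2487], E[r] = 1.1987, γ^t·E[r] = 0.490988, running G = 3.213113
t=5: π = [0.1561, 0.2384, 0.3568, 0.2487], E[r] = 1.1973, γ^t·E[r] = 0.392340, running G = 3.605453
t=6: π = [0.1561, 0.2384, 0.3568, 0.2487], E[r] = 1.1972, γ^t·E[r] = 0.313839, running G = 3.919292
t=7: π = [0.1561, 0.2384, 0.3568, 0.2487], E[r] = 1.1973, γ^t·E[r] = 0.251084, running G = 4.170376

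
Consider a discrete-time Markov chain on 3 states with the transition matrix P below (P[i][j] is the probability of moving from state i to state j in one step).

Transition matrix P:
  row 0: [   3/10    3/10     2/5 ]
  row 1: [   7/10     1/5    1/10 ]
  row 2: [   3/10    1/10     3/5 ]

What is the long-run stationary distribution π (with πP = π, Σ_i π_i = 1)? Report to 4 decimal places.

π = [0.3780, 0.1951, 0.4268]

Balance equations π_j = Σ_i π_i·P[i][j]:
  π_0 = 3/10·π_0 + 7/10·π_1 + 3/10·π_2
  π_1 = 3/10·π_0 + 1/5·π_1 + 1/10·π_2
  normalize: π_0 + π_1 + π_2 = 1
Solving the linear system gives exactly π = [31/82, 8/41, 35/82].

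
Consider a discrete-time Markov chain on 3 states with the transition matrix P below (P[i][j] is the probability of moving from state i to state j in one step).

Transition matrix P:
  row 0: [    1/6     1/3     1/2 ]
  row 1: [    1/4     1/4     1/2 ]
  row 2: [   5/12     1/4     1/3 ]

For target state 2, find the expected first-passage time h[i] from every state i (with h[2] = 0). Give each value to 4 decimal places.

First-step conditioning: h[2] = 0; for i ≠ 2, h[i] = 1 + Σ_k P[i][k]·h[k].
  h[0] = 1 + 1/6·h[0] + 1/3·h[1]
  h[1] = 1 + 1/4·h[0] + 1/4·h[1]
Solving the 2×2 linear system over states ≠ 2 gives exactly h = [2, 2, 0] (h[2] = 0 is the target).

h = [2.0000, 2.0000, 0.0000]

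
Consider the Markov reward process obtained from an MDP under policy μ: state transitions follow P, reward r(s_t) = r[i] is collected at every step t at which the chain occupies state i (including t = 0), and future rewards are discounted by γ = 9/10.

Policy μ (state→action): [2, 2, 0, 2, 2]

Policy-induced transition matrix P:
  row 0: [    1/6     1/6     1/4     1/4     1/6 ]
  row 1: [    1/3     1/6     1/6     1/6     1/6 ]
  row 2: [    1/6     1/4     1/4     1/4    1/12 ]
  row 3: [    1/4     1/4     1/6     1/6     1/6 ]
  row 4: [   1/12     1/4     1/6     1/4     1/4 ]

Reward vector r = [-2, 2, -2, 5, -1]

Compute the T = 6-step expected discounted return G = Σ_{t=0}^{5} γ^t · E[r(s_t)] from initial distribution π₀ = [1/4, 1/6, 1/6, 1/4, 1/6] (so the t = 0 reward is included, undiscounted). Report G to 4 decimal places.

G = 2.5214

t=0: π = [0.2500, 0.1667, 0.1667, 0.2500, 0.1667], E[r] = 0.5833, γ^t·E[r] = 0.583333, running G = 0.583333
t=1: π = [0.2014, 0.2153, 0.2014, 0.2153, 0.1667], E[r] = 0.5347, γ^t·E[r] = 0.481250, running G = 1.064583
t=2: π = [0.2066, 0.2153, 0.2002, 0.2141, 0.1638], E[r] = 0.5237, γ^t·E[r] = 0.424219, running G = 1.488802
t=3: π = [0.2067, 0.2148, 0.2006, 0.2142, 0.1636], E[r] = 0.5225, γ^t·E[r] = 0.380918, running G = 1.869720
t=4: π = [0.2067, 0.2149, 0.2006, 0.2142, 0.1636], E[r] = 0.5228, γ^t·E[r] = 0.342992, running G = 2.212712
t=5: π = [0.2067, 0.2149, 0.2006, 0.2142, 0.1636], E[r] = 0.5227, γ^t·E[r] = 0.308677, running G = 2.521389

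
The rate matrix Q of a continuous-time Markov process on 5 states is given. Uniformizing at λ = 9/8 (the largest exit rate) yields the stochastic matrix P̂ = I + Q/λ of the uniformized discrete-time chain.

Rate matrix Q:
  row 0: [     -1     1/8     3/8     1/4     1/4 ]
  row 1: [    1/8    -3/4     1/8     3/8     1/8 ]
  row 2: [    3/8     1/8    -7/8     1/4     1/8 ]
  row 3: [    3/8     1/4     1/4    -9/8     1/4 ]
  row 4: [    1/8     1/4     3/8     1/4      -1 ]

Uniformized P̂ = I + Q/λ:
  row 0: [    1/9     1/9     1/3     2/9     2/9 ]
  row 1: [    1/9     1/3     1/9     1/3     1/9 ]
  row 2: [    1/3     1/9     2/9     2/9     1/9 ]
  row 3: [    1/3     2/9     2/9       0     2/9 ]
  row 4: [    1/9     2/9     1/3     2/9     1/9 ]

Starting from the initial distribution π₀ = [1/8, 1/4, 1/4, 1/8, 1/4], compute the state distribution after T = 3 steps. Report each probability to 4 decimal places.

π = [0.2071, 0.1943, 0.2414, 0.2006, 0.1566]

t=0: π = [0.1250, 0.2500, 0.2500, 0.1250, 0.2500]
t=1: π = [0.1944, 0.2083, 0.2361, 0.2222, 0.1389]
t=2: π = [0.2130, 0.1975, 0.2361, 0.1960, 0.1574]
t=3: π = [0.2071, 0.1943, 0.2414, 0.2006, 0.1566]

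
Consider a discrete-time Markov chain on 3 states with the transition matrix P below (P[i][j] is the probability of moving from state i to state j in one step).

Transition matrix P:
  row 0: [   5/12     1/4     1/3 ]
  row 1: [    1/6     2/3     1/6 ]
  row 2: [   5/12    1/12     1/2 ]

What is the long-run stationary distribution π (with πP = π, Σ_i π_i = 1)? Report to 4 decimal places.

π = [0.3333, 0.3333, 0.3333]

Balance equations π_j = Σ_i π_i·P[i][j]:
  π_0 = 5/12·π_0 + 1/6·π_1 + 5/12·π_2
  π_1 = 1/4·π_0 + 2/3·π_1 + 1/12·π_2
  normalize: π_0 + π_1 + π_2 = 1
Solving the linear system gives exactly π = [1/3, 1/3, 1/3].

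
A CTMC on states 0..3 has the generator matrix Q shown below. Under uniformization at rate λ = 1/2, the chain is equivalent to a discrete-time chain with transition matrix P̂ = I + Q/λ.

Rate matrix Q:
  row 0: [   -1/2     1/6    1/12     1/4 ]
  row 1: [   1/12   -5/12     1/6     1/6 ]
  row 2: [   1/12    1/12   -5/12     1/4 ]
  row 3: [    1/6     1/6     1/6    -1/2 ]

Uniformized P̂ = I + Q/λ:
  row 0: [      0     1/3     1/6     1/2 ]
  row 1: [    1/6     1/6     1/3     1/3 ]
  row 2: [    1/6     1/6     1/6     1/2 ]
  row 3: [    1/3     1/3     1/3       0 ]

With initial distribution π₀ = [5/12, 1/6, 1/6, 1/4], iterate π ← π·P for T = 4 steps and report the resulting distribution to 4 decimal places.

π = [0.1898, 0.2497, 0.2609, 0.2995]

t=0: π = [0.4167, 0.1667, 0.1667, 0.2500]
t=1: π = [0.1389, 0.2778, 0.2361, 0.3472]
t=2: π = [0.2014, 0.2477, 0.2708, 0.2801]
t=3: π = [0.1798, 0.2469, 0.2546, 0.3187]
t=4: π = [0.1898, 0.2497, 0.2609, 0.2995]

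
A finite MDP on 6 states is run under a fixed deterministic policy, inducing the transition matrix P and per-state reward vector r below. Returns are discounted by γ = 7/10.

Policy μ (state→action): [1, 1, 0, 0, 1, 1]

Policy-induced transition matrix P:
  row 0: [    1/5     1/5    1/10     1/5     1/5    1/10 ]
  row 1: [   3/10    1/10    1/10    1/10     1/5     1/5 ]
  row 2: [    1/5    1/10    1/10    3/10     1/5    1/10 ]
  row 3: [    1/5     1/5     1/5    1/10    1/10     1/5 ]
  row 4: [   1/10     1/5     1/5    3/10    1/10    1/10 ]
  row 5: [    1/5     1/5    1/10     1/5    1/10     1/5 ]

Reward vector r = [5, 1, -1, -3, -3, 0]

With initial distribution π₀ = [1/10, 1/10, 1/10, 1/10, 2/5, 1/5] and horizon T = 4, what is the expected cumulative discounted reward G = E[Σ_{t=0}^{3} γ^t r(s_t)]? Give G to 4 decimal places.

G = -1.1137

t=0: π = [0.1000, 0.1000, 0.1000, 0.1000, 0.4000, 0.2000], E[r] = -1.0000, γ^t·E[r] = -1.000000, running G = -1.000000
t=1: π = [0.1700, 0.1800, 0.1500, 0.2300, 0.1300, 0.1400], E[r] = -0.2000, γ^t·E[r] = -0.140000, running G = -1.140000
t=2: π = [0.2050, 0.1670, 0.1360, 0.1870, 0.1500, 0.1550], E[r] = 0.0450, γ^t·E[r] = 0.022050, running G = -1.117950
t=3: π = [0.2017, 0.1697, 0.1337, 0.1932, 0.1508, 0.1509], E[r] = 0.0125, γ^t·E[r] = 0.004288, running G = -1.113663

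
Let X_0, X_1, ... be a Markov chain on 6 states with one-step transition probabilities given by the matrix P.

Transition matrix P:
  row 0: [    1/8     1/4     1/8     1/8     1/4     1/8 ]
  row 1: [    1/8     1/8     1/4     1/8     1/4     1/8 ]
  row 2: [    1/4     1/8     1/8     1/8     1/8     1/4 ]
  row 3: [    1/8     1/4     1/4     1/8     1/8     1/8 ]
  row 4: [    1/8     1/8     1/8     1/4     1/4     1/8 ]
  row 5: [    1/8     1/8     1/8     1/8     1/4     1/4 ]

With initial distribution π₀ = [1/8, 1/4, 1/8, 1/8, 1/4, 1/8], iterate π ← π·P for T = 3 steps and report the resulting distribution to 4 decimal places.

π = [0.1455, 0.1624, 0.1643, 0.1511, 0.2104, 0.1663]

t=0: π = [0.1250, 0.2500, 0.1250, 0.1250, 0.2500, 0.1250]
t=1: π = [0.1406, 0.1563, 0.1719, 0.1563, 0.2188, 0.1563]
t=2: π = [0.1465, 0.1621, 0.1641, 0.1523, 0.2090, 0.1660]
t=3: π = [0.1455, 0.1624, 0.1643, 0.1511, 0.2104, 0.1663]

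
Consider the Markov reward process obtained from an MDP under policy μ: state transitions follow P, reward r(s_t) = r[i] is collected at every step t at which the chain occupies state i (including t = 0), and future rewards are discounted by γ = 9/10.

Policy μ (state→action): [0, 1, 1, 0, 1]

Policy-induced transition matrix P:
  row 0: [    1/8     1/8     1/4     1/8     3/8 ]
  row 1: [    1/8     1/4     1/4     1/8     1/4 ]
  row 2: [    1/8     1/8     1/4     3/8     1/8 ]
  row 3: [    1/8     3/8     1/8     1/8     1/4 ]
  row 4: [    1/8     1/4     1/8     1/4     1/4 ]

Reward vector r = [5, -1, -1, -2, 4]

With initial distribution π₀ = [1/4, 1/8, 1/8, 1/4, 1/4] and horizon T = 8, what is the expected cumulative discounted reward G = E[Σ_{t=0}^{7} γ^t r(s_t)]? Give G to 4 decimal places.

t=0: π = [0.2500, 0.1250, 0.1250, 0.2500, 0.2500], E[r] = 1.5000, γ^t·E[r] = 1.500000, running G = 1.500000
t=1: π = [0.1250, 0.2344, 0.1875, 0.1875, 0.2656], E[r] = 0.8906, γ^t·E[r] = 0.801563, running G = 2.301563
t=2: π = [0.1250, 0.2344, 0.1934, 0.2051, 0.2422], E[r] = 0.7559, γ^t·E[r] = 0.612246, running G = 2.913809
t=3: π = [0.1250, 0.2358, 0.1941, 0.2036, 0.2415], E[r] = 0.7537, γ^t·E[r] = 0.549420, running G = 3.463228
t=4: π = [0.1250, 0.2356, 0.1944, 0.2037, 0.2414], E[r] = 0.7531, γ^t·E[r] = 0.494117, running G = 3.957346
t=5: π = [0.1250, 0.2355, 0.1944, 0.2038, 0.2413], E[r] = 0.7529, γ^t·E[r] = 0.444570, running G = 4.401916
t=6: π = [0.1250, 0.2355, 0.1944, 0.2038, 0.2413], E[r] = 0.7529, γ^t·E[r] = 0.400116, running G = 4.802032
t=7: π = [0.1250, 0.2355, 0.1944, 0.2038, 0.2413], E[r] = 0.7529, γ^t·E[r] = 0.360105, running G = 5.162137

G = 5.1621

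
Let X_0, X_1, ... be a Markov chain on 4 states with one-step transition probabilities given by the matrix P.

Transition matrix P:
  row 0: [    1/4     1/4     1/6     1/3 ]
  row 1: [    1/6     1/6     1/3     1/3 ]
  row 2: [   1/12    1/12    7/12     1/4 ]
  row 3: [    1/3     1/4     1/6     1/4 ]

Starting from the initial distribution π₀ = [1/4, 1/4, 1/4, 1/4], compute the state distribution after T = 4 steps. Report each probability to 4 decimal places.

π = [0.2029, 0.1794, 0.3358, 0.2820]

t=0: π = [0.2500, 0.2500, 0.2500, 0.2500]
t=1: π = [0.2083, 0.1875, 0.3125, 0.2917]
t=2: π = [0.2066, 0.1823, 0.3281, 0.2830]
t=3: π = [0.2037, 0.1801, 0.3338, 0.2824]
t=4: π = [0.2029, 0.1794, 0.3358, 0.2820]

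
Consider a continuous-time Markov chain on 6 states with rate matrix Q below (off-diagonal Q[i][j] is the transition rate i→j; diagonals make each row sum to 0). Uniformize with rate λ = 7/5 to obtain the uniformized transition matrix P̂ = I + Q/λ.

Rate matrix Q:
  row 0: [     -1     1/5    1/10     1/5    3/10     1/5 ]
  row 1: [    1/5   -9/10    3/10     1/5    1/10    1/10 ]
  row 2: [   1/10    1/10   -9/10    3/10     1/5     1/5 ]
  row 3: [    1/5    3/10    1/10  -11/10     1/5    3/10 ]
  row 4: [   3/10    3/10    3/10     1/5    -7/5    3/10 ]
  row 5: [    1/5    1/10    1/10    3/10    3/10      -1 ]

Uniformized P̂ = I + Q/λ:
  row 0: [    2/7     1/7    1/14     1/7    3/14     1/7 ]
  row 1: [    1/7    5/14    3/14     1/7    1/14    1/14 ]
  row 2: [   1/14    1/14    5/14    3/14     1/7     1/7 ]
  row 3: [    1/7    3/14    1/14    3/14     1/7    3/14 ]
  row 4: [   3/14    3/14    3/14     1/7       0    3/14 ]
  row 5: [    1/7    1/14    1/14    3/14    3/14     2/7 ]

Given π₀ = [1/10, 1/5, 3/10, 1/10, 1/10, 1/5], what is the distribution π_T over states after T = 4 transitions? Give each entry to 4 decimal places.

t=0: π = [0.1000, 0.2000, 0.3000, 0.1000, 0.1000, 0.2000]
t=1: π = [0.1429, 0.1643, 0.2000, 0.1857, 0.1357, 0.1714]
t=2: π = [0.1587, 0.1745, 0.1714, 0.1827, 0.1342, 0.1786]
t=3: π = [0.1629, 0.1779, 0.1645, 0.1809, 0.1353, 0.1785]
t=4: π = [0.1640, 0.1791, 0.1632, 0.1803, 0.1352, 0.1782]

π = [0.1640, 0.1791, 0.1632, 0.1803, 0.1352, 0.1782]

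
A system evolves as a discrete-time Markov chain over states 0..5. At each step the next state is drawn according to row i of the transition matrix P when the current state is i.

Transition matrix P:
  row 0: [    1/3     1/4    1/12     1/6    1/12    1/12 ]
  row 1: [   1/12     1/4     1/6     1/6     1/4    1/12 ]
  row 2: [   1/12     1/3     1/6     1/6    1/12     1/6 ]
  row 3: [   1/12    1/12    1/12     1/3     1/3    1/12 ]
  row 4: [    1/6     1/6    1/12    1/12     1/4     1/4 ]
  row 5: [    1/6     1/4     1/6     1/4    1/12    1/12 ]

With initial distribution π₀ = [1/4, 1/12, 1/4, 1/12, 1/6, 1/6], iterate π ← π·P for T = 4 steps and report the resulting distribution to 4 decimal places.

t=0: π = [0.2500, 0.0833, 0.2500, 0.0833, 0.1667, 0.1667]
t=1: π = [0.1736, 0.2431, 0.1250, 0.1806, 0.1458, 0.1319]
t=2: π = [0.1499, 0.2182, 0.1250, 0.1956, 0.1933, 0.1181]
t=3: π = [0.1467, 0.2117, 0.1218, 0.1930, 0.2008, 0.1260]
t=4: π = [0.1473, 0.2112, 0.1216, 0.1926, 0.2003, 0.1269]

π = [0.1473, 0.2112, 0.1216, 0.1926, 0.2003, 0.1269]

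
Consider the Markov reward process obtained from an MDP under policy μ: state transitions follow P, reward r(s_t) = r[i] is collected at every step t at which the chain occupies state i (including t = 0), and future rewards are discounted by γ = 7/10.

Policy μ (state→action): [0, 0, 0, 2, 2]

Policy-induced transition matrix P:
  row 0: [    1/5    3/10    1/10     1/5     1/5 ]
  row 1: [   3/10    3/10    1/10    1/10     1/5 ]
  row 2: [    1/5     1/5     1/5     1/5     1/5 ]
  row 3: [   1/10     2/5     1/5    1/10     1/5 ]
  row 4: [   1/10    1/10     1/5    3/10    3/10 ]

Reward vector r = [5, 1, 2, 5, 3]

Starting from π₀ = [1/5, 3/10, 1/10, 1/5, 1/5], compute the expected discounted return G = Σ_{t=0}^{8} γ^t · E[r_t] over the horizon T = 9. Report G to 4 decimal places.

t=0: π = [0.2000, 0.3000, 0.1000, 0.2000, 0.2000], E[r] = 3.1000, γ^t·E[r] = 3.100000, running G = 3.100000
t=1: π = [0.1900, 0.2700, 0.1500, 0.1700, 0.2200], E[r] = 3.0300, γ^t·E[r] = 2.121000, running G = 5.221000
t=2: π = [0.1880, 0.2580, 0.1540, 0.1780, 0.2220], E[r] = 3.0620, γ^t·E[r] = 1.500380, running G = 6.721380
t=3: π = [0.1858, 0.2580, 0.1554, 0.1786, 0.2222], E[r] = 3.0574, γ^t·E[r] = 1.048688, running G = 7.770068
t=4: π = [0.1857, 0.2579, 0.1556, 0.1786, 0.2222], E[r] = 3.0572, γ^t·E[r] = 0.734029, running G = 8.504097
t=5: π = [0.1857, 0.2579, 0.1556, 0.1786, 0.2222], E[r] = 3.0572, γ^t·E[r] = 0.513830, running G = 9.017927
t=6: π = [0.1857, 0.2578, 0.1556, 0.1786, 0.2222], E[r] = 3.0572, γ^t·E[r] = 0.359680, running G = 9.377606
t=7: π = [0.1857, 0.2578, 0.1556, 0.1786, 0.2222], E[r] = 3.0572, γ^t·E[r] = 0.251776, running G = 9.629382
t=8: π = [0.1857, 0.2578, 0.1556, 0.1786, 0.2222], E[r] = 3.0572, γ^t·E[r] = 0.176243, running G = 9.805625

G = 9.8056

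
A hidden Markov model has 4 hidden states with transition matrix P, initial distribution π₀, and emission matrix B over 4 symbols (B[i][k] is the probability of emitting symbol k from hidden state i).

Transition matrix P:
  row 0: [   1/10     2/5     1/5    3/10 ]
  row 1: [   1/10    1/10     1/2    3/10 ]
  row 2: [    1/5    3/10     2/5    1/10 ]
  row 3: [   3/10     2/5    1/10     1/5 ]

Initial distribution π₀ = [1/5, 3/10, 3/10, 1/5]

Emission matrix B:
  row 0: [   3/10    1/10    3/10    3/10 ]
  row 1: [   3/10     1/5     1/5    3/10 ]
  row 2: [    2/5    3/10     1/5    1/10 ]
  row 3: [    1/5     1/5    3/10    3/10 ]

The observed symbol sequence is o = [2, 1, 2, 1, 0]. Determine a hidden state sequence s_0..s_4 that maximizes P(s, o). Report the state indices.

path = [1, 2, 2, 2, 2]

t=0: δ = [6.000e-02, 6.000e-02, 6.000e-02, 6.000e-02]  (obs o_0=2)
t=1: δ = [1.800e-03, 4.800e-03, 9.000e-03, 3.600e-03]  ψ = [3, 0, 1, 0]  (obs o_1=1)
t=2: δ = [5.400e-04, 5.400e-04, 7.200e-04, 4.320e-04]  ψ = [2, 2, 2, 1]  (obs o_2=2)
t=3: δ = [1.440e-05, 4.320e-05, 8.640e-05, 3.240e-05]  ψ = [2, 0, 2, 0]  (obs o_3=1)
t=4: δ = [5.184e-06, 7.776e-06, 1.382e-05, 2.592e-06]  ψ = [2, 2, 2, 1]  (obs o_4=0)
backtrack: best end state = 2; path = [1, 2, 2, 2, 2]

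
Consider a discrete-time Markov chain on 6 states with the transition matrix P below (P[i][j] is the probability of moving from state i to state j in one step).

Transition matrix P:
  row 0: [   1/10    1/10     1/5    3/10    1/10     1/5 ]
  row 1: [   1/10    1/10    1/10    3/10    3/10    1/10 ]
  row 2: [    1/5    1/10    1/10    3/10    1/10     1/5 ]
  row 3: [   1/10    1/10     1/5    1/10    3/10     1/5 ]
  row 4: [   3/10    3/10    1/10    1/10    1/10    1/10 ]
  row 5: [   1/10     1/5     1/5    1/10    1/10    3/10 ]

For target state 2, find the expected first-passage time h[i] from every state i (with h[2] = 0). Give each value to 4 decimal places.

h = [5.9560, 6.6887, 0.0000, 6.0748, 6.6689, 6.0110]

First-step conditioning: h[2] = 0; for i ≠ 2, h[i] = 1 + Σ_k P[i][k]·h[k].
  h[0] = 1 + 1/10·h[0] + 1/10·h[1] + 3/10·h[3] + 1/10·h[4] + 1/5·h[5]
  h[1] = 1 + 1/10·h[0] + 1/10·h[1] + 3/10·h[3] + 3/10·h[4] + 1/10·h[5]
  h[3] = 1 + 1/10·h[0] + 1/10·h[1] + 1/10·h[3] + 3/10·h[4] + 1/5·h[5]
  h[4] = 1 + 3/10·h[0] + 3/10·h[1] + 1/10·h[3] + 1/10·h[4] + 1/10·h[5]
  h[5] = 1 + 1/10·h[0] + 1/5·h[1] + 1/10·h[3] + 1/10·h[4] + 3/10·h[5]
Solving the 5×5 linear system over states ≠ 2 gives exactly h = [5414/909, 6080/909, 0, 5522/909, 6062/909, 5464/909] (h[2] = 0 is the target).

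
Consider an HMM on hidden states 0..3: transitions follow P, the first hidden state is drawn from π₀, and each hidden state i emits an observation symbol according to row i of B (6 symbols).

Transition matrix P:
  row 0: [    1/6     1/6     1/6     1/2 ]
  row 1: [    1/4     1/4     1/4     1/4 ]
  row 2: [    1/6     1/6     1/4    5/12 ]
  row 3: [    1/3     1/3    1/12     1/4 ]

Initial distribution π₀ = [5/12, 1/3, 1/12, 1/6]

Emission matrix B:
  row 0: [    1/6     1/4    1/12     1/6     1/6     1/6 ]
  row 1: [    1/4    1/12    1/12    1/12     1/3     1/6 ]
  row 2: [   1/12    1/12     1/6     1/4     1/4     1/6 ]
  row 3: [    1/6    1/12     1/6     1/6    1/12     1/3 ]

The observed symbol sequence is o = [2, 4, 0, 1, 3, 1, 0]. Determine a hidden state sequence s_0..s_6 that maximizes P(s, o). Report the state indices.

path = [3, 1, 1, 0, 3, 0, 3]

t=0: δ = [3.472e-02, 2.778e-02, 1.389e-02, 2.778e-02]  (obs o_0=2)
t=1: δ = [1.543e-03, 3.086e-03, 1.736e-03, 1.447e-03]  ψ = [3, 3, 1, 0]  (obs o_1=4)
t=2: δ = [1.286e-04, 1.929e-04, 6.430e-05, 1.286e-04]  ψ = [1, 1, 1, 0]  (obs o_2=0)
t=3: δ = [1.206e-05, 4.019e-06, 4.019e-06, 5.358e-06]  ψ = [1, 1, 1, 0]  (obs o_3=1)
t=4: δ = [3.349e-07, 1.674e-07, 5.023e-07, 1.005e-06]  ψ = [0, 0, 0, 0]  (obs o_4=3)
t=5: δ = [8.372e-08, 2.791e-08, 1.047e-08, 2.093e-08]  ψ = [3, 3, 2, 3]  (obs o_5=1)
t=6: δ = [2.326e-09, 3.489e-09, 1.163e-09, 6.977e-09]  ψ = [0, 0, 0, 0]  (obs o_6=0)
backtrack: best end state = 3; path = [3, 1, 1, 0, 3, 0, 3]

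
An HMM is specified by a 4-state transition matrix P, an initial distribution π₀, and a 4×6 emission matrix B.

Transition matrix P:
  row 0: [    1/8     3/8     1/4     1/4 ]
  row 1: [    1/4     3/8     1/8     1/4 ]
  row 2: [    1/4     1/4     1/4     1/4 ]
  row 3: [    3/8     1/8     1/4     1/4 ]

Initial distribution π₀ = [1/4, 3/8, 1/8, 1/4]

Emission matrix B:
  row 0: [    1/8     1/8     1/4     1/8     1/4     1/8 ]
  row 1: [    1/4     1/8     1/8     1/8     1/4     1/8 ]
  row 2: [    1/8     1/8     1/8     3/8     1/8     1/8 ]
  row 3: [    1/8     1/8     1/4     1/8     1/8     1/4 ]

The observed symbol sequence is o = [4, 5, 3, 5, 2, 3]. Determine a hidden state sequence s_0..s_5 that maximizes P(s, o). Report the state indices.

path = [1, 3, 2, 3, 0, 2]

t=0: δ = [6.250e-02, 9.375e-02, 1.562e-02, 3.125e-02]  (obs o_0=4)
t=1: δ = [2.930e-03, 4.395e-03, 1.953e-03, 5.859e-03]  ψ = [1, 1, 0, 1]  (obs o_1=5)
t=2: δ = [2.747e-04, 2.060e-04, 5.493e-04, 1.831e-04]  ψ = [3, 1, 3, 3]  (obs o_2=3)
t=3: δ = [1.717e-05, 1.717e-05, 1.717e-05, 3.433e-05]  ψ = [2, 2, 2, 2]  (obs o_3=5)
t=4: δ = [3.219e-06, 8.047e-07, 1.073e-06, 2.146e-06]  ψ = [3, 0, 3, 3]  (obs o_4=2)
t=5: δ = [1.006e-07, 1.509e-07, 3.017e-07, 1.006e-07]  ψ = [3, 0, 0, 0]  (obs o_5=3)
backtrack: best end state = 2; path = [1, 3, 2, 3, 0, 2]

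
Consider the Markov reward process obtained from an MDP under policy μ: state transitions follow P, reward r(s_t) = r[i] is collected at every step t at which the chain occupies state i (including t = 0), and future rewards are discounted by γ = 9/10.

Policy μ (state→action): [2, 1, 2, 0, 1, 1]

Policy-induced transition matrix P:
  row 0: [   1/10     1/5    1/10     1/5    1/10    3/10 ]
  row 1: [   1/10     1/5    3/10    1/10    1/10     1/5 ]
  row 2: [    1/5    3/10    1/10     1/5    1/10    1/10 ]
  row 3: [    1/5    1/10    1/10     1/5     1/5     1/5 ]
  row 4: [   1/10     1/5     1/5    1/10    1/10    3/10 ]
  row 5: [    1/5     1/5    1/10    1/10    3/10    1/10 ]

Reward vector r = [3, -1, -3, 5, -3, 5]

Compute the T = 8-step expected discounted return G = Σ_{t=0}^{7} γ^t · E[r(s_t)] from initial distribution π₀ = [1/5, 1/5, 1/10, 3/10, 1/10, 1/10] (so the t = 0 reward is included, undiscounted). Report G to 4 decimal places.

G = 6.7852

t=0: π = [0.2000, 0.2000, 0.1000, 0.3000, 0.1000, 0.1000], E[r] = 1.8000, γ^t·E[r] = 1.800000, running G = 1.800000
t=1: π = [0.1500, 0.1800, 0.1500, 0.1600, 0.1500, 0.2100], E[r] = 1.2200, γ^t·E[r] = 1.098000, running G = 2.898000
t=2: π = [0.1520, 0.1990, 0.1510, 0.1460, 0.1580, 0.1940], E[r] = 1.0300, γ^t·E[r] = 0.834300, running G = 3.732300
t=3: π = [0.1491, 0.2005, 0.1556, 0.1449, 0.1534, 0.1965], E[r] = 1.0268, γ^t·E[r] = 0.748537, running G = 4.480837
t=4: π = [0.1497, 0.2011, 0.1554, 0.1450, 0.1538, 0.1950], E[r] = 1.0203, γ^t·E[r] = 0.669445, running G = 5.150282
t=5: π = [0.1495, 0.2010, 0.1556, 0.1450, 0.1535, 0.1953], E[r] = 1.0218, γ^t·E[r] = 0.603391, running G = 5.753673
t=6: π = [0.1496, 0.2011, 0.1556, 0.1450, 0.1536, 0.1952], E[r] = 1.0215, γ^t·E[r] = 0.542867, running G = 6.296540
t=7: π = [0.1496, 0.2011, 0.1556, 0.1450, 0.1535, 0.1952], E[r] = 1.0216, γ^t·E[r] = 0.488636, running G = 6.785176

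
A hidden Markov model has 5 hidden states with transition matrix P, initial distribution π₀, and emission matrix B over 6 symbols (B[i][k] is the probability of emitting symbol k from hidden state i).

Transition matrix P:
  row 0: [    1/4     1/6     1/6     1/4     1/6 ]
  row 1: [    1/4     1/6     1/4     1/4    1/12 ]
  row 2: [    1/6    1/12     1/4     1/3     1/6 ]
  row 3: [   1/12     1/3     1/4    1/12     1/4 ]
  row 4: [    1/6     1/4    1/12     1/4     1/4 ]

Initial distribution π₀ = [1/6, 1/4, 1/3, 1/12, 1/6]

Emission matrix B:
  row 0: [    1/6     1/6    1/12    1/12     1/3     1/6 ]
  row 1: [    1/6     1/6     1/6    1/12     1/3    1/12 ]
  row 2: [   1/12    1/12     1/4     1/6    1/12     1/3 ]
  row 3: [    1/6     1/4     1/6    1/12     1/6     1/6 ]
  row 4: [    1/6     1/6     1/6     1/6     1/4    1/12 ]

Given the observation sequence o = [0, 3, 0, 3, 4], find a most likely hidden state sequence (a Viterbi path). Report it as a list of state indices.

path = [1, 2, 3, 4, 1]

t=0: δ = [2.778e-02, 4.167e-02, 2.778e-02, 1.389e-02, 2.778e-02]  (obs o_0=0)
t=1: δ = [8.681e-04, 5.787e-04, 1.736e-03, 8.681e-04, 1.157e-03]  ψ = [1, 1, 1, 1, 4]  (obs o_1=3)
t=2: δ = [4.823e-05, 4.823e-05, 3.617e-05, 9.645e-05, 4.823e-05]  ψ = [2, 3, 2, 2, 2]  (obs o_2=0)
t=3: δ = [1.005e-06, 2.679e-06, 4.019e-06, 1.005e-06, 4.019e-06]  ψ = [0, 3, 3, 0, 3]  (obs o_3=3)
t=4: δ = [2.233e-07, 3.349e-07, 8.372e-08, 2.233e-07, 2.512e-07]  ψ = [1, 4, 2, 2, 4]  (obs o_4=4)
backtrack: best end state = 1; path = [1, 2, 3, 4, 1]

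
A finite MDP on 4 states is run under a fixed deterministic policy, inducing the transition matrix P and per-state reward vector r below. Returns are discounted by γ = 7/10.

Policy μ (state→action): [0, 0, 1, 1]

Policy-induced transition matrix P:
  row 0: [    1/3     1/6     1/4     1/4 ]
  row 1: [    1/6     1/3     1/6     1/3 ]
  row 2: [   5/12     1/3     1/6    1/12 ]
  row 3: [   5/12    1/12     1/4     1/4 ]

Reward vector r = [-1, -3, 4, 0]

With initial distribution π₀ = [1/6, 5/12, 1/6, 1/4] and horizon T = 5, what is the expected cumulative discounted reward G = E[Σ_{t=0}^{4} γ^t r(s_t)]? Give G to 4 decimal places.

t=0: π = [0.1667, 0.4167, 0.1667, 0.2500], E[r] = -0.7500, γ^t·E[r] = -0.750000, running G = -0.750000
t=1: π = [0.2986, 0.2431, 0.2014, 0.2569], E[r] = -0.2222, γ^t·E[r] = -0.155556, running G = -0.905556
t=2: π = [0.3310, 0.2193, 0.2130, 0.2367], E[r] = -0.1372, γ^t·E[r] = -0.067205, running G = -0.972760
t=3: π = [0.3342, 0.2190, 0.2140, 0.2328], E[r] = -0.1353, γ^t·E[r] = -0.046415, running G = -1.019175
t=4: π = [0.3341, 0.2194, 0.2139, 0.2326], E[r] = -0.1367, γ^t·E[r] = -0.032816, running G = -1.051991

G = -1.0520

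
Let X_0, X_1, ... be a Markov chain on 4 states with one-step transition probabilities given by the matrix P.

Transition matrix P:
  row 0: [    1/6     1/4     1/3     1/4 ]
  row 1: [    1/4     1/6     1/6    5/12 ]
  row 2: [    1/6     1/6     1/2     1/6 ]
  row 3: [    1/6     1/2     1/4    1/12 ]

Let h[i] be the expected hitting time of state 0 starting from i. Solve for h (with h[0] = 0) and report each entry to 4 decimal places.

h = [0.0000, 4.8820, 5.3665, 5.2174]

First-step conditioning: h[0] = 0; for i ≠ 0, h[i] = 1 + Σ_k P[i][k]·h[k].
  h[1] = 1 + 1/6·h[1] + 1/6·h[2] + 5/12·h[3]
  h[2] = 1 + 1/6·h[1] + 1/2·h[2] + 1/6·h[3]
  h[3] = 1 + 1/2·h[1] + 1/4·h[2] + 1/12·h[3]
Solving the 3×3 linear system over states ≠ 0 gives exactly h = [0, 786/161, 864/161, 120/23] (h[0] = 0 is the target).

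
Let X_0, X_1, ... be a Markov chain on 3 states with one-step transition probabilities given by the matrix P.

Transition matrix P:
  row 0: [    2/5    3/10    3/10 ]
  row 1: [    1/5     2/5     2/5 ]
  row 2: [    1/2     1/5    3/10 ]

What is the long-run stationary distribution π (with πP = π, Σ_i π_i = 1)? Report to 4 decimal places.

Balance equations π_j = Σ_i π_i·P[i][j]:
  π_0 = 2/5·π_0 + 1/5·π_1 + 1/2·π_2
  π_1 = 3/10·π_0 + 2/5·π_1 + 1/5·π_2
  normalize: π_0 + π_1 + π_2 = 1
Solving the linear system gives exactly π = [34/91, 27/91, 30/91].

π = [0.3736, 0.2967, 0.3297]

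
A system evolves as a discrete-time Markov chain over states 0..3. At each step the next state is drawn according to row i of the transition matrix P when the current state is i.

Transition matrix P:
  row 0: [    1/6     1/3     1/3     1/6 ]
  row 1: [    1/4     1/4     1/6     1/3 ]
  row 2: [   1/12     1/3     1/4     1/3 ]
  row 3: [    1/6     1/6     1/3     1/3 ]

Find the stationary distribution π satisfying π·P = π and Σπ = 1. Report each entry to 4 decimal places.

π = [0.1661, 0.2607, 0.2676, 0.3057]

Balance equations π_j = Σ_i π_i·P[i][j]:
  π_0 = 1/6·π_0 + 1/4·π_1 + 1/12·π_2 + 1/6·π_3
  π_1 = 1/3·π_0 + 1/4·π_1 + 1/3·π_2 + 1/6·π_3
  π_2 = 1/3·π_0 + 1/6·π_1 + 1/4·π_2 + 1/3·π_3
  normalize: π_0 + π_1 + π_2 + π_3 = 1
Solving the linear system gives exactly π = [48/289, 226/867, 232/867, 265/867].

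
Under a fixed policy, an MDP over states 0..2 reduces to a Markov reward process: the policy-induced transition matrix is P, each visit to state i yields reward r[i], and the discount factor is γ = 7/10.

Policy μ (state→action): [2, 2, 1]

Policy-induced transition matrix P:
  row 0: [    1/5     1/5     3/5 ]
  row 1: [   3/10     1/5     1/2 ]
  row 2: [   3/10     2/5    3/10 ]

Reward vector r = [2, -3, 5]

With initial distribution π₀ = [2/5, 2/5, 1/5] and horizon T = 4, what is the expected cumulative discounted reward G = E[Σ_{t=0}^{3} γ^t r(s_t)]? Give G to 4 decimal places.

G = 3.7331

t=0: π = [0.4000, 0.4000, 0.2000], E[r] = 0.6000, γ^t·E[r] = 0.600000, running G = 0.600000
t=1: π = [0.2600, 0.2400, 0.5000], E[r] = 2.3000, γ^t·E[r] = 1.610000, running G = 2.210000
t=2: π = [0.2740, 0.3000, 0.4260], E[r] = 1.7780, γ^t·E[r] = 0.871220, running G = 3.081220
t=3: π = [0.2726, 0.2852, 0.4422], E[r] = 1.9006, γ^t·E[r] = 0.651906, running G = 3.733126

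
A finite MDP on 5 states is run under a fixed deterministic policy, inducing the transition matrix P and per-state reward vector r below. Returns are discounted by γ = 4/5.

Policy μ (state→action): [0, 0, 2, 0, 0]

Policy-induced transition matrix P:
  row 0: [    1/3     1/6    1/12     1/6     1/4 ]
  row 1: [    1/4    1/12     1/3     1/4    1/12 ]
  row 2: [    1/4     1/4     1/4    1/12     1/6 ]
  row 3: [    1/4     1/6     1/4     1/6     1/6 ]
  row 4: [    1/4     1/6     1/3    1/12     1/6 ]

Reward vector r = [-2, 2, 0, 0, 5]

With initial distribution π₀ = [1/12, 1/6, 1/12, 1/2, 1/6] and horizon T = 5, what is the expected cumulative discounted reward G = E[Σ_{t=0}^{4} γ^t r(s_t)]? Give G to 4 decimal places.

t=0: π = [0.0833, 0.1667, 0.0833, 0.5000, 0.1667], E[r] = 1.0000, γ^t·E[r] = 1.000000, running G = 1.000000
t=1: π = [0.2569, 0.1597, 0.2639, 0.1597, 0.1597], E[r] = 0.6042, γ^t·E[r] = 0.483333, running G = 1.483333
t=2: π = [0.2714, 0.1753, 0.2338, 0.1447, 0.1748], E[r] = 0.6817, γ^t·E[r] = 0.436296, running G = 1.919630
t=3: π = [0.2726, 0.1715, 0.2339, 0.1472, 0.1747], E[r] = 0.6712, γ^t·E[r] = 0.343654, running G = 2.263284
t=4: π = [0.2727, 0.1719, 0.2334, 0.1469, 0.1751], E[r] = 0.6737, γ^t·E[r] = 0.275967, running G = 2.539251

G = 2.5393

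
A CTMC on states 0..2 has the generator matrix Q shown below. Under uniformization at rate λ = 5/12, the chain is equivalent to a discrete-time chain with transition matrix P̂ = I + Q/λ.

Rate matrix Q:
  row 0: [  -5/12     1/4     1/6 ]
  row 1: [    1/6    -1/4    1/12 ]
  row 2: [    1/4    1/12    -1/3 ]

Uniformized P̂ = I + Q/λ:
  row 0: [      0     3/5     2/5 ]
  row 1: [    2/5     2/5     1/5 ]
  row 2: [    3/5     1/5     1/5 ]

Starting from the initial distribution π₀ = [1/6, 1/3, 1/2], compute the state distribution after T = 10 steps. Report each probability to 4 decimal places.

π = [0.3234, 0.4119, 0.2648]

t=0: π = [0.1667, 0.3333, 0.5000]
t=1: π = [0.4333, 0.3333, 0.2333]
t=2: π = [0.2733, 0.4400, 0.2867]
t=3: π = [0.3480, 0.3973, 0.2547]
t=4: π = [0.3117, 0.4187, 0.2696]
t=5: π = [0.3292, 0.4084, 0.2623]
t=6: π = [0.3208, 0.4134, 0.2658]
t=7: π = [0.3249, 0.4110, 0.2642]
t=8: π = [0.3229, 0.4121, 0.2650]
t=9: π = [0.3238, 0.4116, 0.2646]
t=10: π = [0.3234, 0.4119, 0.2648]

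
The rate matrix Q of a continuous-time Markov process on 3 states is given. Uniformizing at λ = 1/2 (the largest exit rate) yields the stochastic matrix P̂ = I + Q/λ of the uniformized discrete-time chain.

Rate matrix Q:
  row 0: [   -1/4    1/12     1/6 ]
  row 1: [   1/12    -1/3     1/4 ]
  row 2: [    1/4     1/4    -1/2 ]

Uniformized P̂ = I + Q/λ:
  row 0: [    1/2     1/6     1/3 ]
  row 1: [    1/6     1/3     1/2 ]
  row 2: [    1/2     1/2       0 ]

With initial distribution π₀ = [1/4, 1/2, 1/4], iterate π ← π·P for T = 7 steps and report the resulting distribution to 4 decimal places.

t=0: π = [0.2500, 0.5000, 0.2500]
t=1: π = [0.3333, 0.3333, 0.3333]
t=2: π = [0.3889, 0.3333, 0.2778]
t=3: π = [0.3889, 0.3148, 0.2963]
t=4: π = [0.3951, 0.3179, 0.2870]
t=5: π = [0.3940, 0.3153, 0.2906]
t=6: π = [0.3949, 0.3161, 0.2890]
t=7: π = [0.3946, 0.3157, 0.2897]

π = [0.3946, 0.3157, 0.2897]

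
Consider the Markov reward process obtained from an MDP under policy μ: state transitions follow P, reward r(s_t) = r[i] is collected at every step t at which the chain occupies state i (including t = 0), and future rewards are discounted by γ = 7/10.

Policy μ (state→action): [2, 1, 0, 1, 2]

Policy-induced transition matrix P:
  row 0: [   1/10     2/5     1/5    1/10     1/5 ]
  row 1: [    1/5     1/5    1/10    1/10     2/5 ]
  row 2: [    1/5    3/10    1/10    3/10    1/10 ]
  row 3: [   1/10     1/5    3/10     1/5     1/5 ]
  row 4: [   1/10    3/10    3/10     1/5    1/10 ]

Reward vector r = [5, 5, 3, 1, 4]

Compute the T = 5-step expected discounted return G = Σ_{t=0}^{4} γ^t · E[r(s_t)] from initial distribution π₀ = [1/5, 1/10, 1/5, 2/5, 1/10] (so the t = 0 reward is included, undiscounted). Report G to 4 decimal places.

G = 9.3823

t=0: π = [0.2000, 0.1000, 0.2000, 0.4000, 0.1000], E[r] = 2.9000, γ^t·E[r] = 2.900000, running G = 2.900000
t=1: π = [0.1300, 0.2700, 0.2200, 0.1900, 0.1900], E[r] = 3.6100, γ^t·E[r] = 2.527000, running G = 5.427000
t=2: π = [0.1490, 0.2670, 0.1890, 0.1820, 0.2130], E[r] = 3.6810, γ^t·E[r] = 1.803690, running G = 7.230690
t=3: π = [0.1456, 0.2700, 0.1939, 0.1773, 0.2132], E[r] = 3.6898, γ^t·E[r] = 1.265601, running G = 8.496291
t=4: π = [0.1464, 0.2698, 0.1927, 0.1778, 0.2133], E[r] = 3.6901, γ^t·E[r] = 0.885986, running G = 9.382277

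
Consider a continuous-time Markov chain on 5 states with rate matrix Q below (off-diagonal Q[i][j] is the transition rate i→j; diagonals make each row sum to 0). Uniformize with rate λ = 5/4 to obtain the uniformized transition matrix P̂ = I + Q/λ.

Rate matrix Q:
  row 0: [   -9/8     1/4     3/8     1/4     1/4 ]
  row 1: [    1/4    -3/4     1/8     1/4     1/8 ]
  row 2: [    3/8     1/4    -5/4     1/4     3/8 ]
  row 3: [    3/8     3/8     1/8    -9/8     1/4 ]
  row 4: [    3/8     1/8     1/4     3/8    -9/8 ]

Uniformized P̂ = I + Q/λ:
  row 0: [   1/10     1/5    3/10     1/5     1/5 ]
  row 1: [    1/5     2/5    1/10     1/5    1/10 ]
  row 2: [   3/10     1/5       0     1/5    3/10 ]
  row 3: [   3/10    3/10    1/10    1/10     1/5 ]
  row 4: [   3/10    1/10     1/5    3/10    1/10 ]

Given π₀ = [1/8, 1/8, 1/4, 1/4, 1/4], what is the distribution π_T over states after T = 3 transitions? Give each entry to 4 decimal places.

π = [0.2304, 0.2520, 0.1463, 0.1973, 0.1741]

t=0: π = [0.1250, 0.1250, 0.2500, 0.2500, 0.2500]
t=1: π = [0.2625, 0.2250, 0.1250, 0.2000, 0.1875]
t=2: π = [0.2250, 0.2463, 0.1588, 0.1988, 0.1713]
t=3: π = [0.2304, 0.2520, 0.1463, 0.1973, 0.1741]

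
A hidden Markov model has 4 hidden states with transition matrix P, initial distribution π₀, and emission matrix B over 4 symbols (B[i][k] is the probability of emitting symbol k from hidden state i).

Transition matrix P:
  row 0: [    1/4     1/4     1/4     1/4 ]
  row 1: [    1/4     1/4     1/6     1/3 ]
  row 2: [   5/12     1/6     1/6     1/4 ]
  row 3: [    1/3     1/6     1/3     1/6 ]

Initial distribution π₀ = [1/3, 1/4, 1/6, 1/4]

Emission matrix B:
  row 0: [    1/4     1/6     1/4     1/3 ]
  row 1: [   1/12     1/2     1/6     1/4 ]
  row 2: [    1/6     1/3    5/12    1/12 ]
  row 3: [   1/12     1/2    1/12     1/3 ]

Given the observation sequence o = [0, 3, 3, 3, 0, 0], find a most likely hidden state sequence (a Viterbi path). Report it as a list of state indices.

path = [0, 3, 0, 3, 2, 0]

t=0: δ = [8.333e-02, 2.083e-02, 2.778e-02, 2.083e-02]  (obs o_0=0)
t=1: δ = [6.944e-03, 5.208e-03, 1.736e-03, 6.944e-03]  ψ = [0, 0, 0, 0]  (obs o_1=3)
t=2: δ = [7.716e-04, 4.340e-04, 1.929e-04, 5.787e-04]  ψ = [3, 0, 3, 0]  (obs o_2=3)
t=3: δ = [6.430e-05, 4.823e-05, 1.608e-05, 6.430e-05]  ψ = [0, 0, 0, 0]  (obs o_3=3)
t=4: δ = [5.358e-06, 1.340e-06, 3.572e-06, 1.340e-06]  ψ = [3, 0, 3, 0]  (obs o_4=0)
t=5: δ = [3.721e-07, 1.116e-07, 2.233e-07, 1.116e-07]  ψ = [2, 0, 0, 0]  (obs o_5=0)
backtrack: best end state = 0; path = [0, 3, 0, 3, 2, 0]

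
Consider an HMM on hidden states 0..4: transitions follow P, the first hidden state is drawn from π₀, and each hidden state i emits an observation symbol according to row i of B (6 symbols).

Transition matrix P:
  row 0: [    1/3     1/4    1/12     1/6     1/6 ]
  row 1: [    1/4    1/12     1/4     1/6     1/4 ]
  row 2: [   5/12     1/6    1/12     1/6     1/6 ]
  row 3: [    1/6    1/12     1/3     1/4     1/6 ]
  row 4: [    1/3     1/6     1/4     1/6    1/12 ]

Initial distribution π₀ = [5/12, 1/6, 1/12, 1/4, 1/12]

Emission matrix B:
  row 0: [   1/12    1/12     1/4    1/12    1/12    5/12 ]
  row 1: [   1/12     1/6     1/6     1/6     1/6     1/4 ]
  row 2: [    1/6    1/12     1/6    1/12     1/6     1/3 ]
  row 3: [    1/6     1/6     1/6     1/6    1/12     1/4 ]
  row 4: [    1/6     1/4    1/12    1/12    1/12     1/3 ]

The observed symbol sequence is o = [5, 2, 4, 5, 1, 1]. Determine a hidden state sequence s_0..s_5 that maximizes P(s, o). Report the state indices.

t=0: δ = [1.736e-01, 4.167e-02, 2.778e-02, 6.250e-02, 2.778e-02]  (obs o_0=5)
t=1: δ = [1.447e-02, 7.234e-03, 3.472e-03, 4.823e-03, 2.411e-03]  ψ = [0, 0, 3, 0, 0]  (obs o_1=2)
t=2: δ = [4.019e-04, 6.028e-04, 3.014e-04, 2.009e-04, 2.009e-04]  ψ = [0, 0, 1, 0, 0]  (obs o_2=4)
t=3: δ = [6.279e-05, 2.512e-05, 5.023e-05, 2.512e-05, 5.023e-05]  ψ = [1, 0, 1, 1, 1]  (obs o_3=5)
t=4: δ = [1.744e-06, 2.616e-06, 1.047e-06, 1.744e-06, 2.616e-06]  ψ = [0, 0, 4, 0, 0]  (obs o_4=1)
t=5: δ = [7.268e-08, 7.268e-08, 5.451e-08, 7.268e-08, 1.635e-07]  ψ = [4, 0, 1, 1, 1]  (obs o_5=1)
backtrack: best end state = 4; path = [0, 0, 1, 0, 1, 4]

path = [0, 0, 1, 0, 1, 4]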